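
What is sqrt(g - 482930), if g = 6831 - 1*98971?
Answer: I*sqrt(575070) ≈ 758.33*I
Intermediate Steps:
g = -92140 (g = 6831 - 98971 = -92140)
sqrt(g - 482930) = sqrt(-92140 - 482930) = sqrt(-575070) = I*sqrt(575070)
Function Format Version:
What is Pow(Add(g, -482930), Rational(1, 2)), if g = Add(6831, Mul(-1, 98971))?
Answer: Mul(I, Pow(575070, Rational(1, 2))) ≈ Mul(758.33, I)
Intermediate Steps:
g = -92140 (g = Add(6831, -98971) = -92140)
Pow(Add(g, -482930), Rational(1, 2)) = Pow(Add(-92140, -482930), Rational(1, 2)) = Pow(-575070, Rational(1, 2)) = Mul(I, Pow(575070, Rational(1, 2)))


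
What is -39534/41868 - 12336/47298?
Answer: -66287855/55007574 ≈ -1.2051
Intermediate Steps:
-39534/41868 - 12336/47298 = -39534*1/41868 - 12336*1/47298 = -6589/6978 - 2056/7883 = -66287855/55007574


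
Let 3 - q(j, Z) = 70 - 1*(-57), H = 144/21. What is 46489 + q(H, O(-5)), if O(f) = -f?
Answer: 46365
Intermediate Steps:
H = 48/7 (H = 144*(1/21) = 48/7 ≈ 6.8571)
q(j, Z) = -124 (q(j, Z) = 3 - (70 - 1*(-57)) = 3 - (70 + 57) = 3 - 1*127 = 3 - 127 = -124)
46489 + q(H, O(-5)) = 46489 - 124 = 46365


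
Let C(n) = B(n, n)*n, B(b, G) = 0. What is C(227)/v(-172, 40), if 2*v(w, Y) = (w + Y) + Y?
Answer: 0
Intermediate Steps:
v(w, Y) = Y + w/2 (v(w, Y) = ((w + Y) + Y)/2 = ((Y + w) + Y)/2 = (w + 2*Y)/2 = Y + w/2)
C(n) = 0 (C(n) = 0*n = 0)
C(227)/v(-172, 40) = 0/(40 + (1/2)*(-172)) = 0/(40 - 86) = 0/(-46) = 0*(-1/46) = 0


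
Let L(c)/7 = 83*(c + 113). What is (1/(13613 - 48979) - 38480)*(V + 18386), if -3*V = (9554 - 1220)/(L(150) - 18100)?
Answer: -561737985721076830/793984383 ≈ -7.0749e+8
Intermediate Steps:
L(c) = 65653 + 581*c (L(c) = 7*(83*(c + 113)) = 7*(83*(113 + c)) = 7*(9379 + 83*c) = 65653 + 581*c)
V = -926/44901 (V = -(9554 - 1220)/(3*((65653 + 581*150) - 18100)) = -2778/((65653 + 87150) - 18100) = -2778/(152803 - 18100) = -2778/134703 = -⅓*926/14967 = -926/44901 ≈ -0.020623)
(1/(13613 - 48979) - 38480)*(V + 18386) = (1/(13613 - 48979) - 38480)*(-926/44901 + 18386) = (1/(-35366) - 38480)*(825548860/44901) = (-1/35366 - 38480)*(825548860/44901) = -1360883681/35366*825548860/44901 = -561737985721076830/793984383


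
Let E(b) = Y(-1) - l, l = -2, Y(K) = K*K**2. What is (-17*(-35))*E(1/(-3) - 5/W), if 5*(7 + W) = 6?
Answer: 595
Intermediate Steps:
Y(K) = K**3
W = -29/5 (W = -7 + (1/5)*6 = -7 + 6/5 = -29/5 ≈ -5.8000)
E(b) = 1 (E(b) = (-1)**3 - 1*(-2) = -1 + 2 = 1)
(-17*(-35))*E(1/(-3) - 5/W) = -17*(-35)*1 = 595*1 = 595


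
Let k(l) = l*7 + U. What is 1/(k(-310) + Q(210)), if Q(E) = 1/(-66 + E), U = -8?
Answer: -144/313631 ≈ -0.00045914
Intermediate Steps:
k(l) = -8 + 7*l (k(l) = l*7 - 8 = 7*l - 8 = -8 + 7*l)
1/(k(-310) + Q(210)) = 1/((-8 + 7*(-310)) + 1/(-66 + 210)) = 1/((-8 - 2170) + 1/144) = 1/(-2178 + 1/144) = 1/(-313631/144) = -144/313631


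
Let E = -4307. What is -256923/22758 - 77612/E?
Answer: 219908845/32672902 ≈ 6.7306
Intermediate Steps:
-256923/22758 - 77612/E = -256923/22758 - 77612/(-4307) = -256923*1/22758 - 77612*(-1/4307) = -85641/7586 + 77612/4307 = 219908845/32672902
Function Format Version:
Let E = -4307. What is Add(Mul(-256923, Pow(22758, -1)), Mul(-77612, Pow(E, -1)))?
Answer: Rational(219908845, 32672902) ≈ 6.7306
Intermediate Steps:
Add(Mul(-256923, Pow(22758, -1)), Mul(-77612, Pow(E, -1))) = Add(Mul(-256923, Pow(22758, -1)), Mul(-77612, Pow(-4307, -1))) = Add(Mul(-256923, Rational(1, 22758)), Mul(-77612, Rational(-1, 4307))) = Add(Rational(-85641, 7586), Rational(77612, 4307)) = Rational(219908845, 32672902)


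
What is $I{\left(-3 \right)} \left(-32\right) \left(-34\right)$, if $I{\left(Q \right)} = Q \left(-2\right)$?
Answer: $6528$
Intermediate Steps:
$I{\left(Q \right)} = - 2 Q$
$I{\left(-3 \right)} \left(-32\right) \left(-34\right) = \left(-2\right) \left(-3\right) \left(-32\right) \left(-34\right) = 6 \left(-32\right) \left(-34\right) = \left(-192\right) \left(-34\right) = 6528$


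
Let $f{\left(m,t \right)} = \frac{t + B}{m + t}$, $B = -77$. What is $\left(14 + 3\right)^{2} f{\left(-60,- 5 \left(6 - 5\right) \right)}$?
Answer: $\frac{23698}{65} \approx 364.58$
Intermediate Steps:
$f{\left(m,t \right)} = \frac{-77 + t}{m + t}$ ($f{\left(m,t \right)} = \frac{t - 77}{m + t} = \frac{-77 + t}{m + t}$)
$\left(14 + 3\right)^{2} f{\left(-60,- 5 \left(6 - 5\right) \right)} = \left(14 + 3\right)^{2} \frac{-77 - 5 \left(6 - 5\right)}{-60 - 5 \left(6 - 5\right)} = 17^{2} \frac{-77 - 5}{-60 - 5} = 289 \frac{-77 - 5}{-60 - 5} = 289 \frac{1}{-65} \left(-82\right) = 289 \left(\left(- \frac{1}{65}\right) \left(-82\right)\right) = 289 \cdot \frac{82}{65} = \frac{23698}{65}$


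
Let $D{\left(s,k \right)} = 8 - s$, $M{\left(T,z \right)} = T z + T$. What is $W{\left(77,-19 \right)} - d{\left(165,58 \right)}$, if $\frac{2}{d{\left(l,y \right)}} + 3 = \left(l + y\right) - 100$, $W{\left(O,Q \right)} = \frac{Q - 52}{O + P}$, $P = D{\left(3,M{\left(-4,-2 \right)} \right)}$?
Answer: $- \frac{2171}{2460} \approx -0.88252$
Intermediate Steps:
$M{\left(T,z \right)} = T + T z$
$P = 5$ ($P = 8 - 3 = 5$)
$W{\left(O,Q \right)} = \frac{-52 + Q}{5 + O}$ ($W{\left(O,Q \right)} = \frac{Q - 52}{O + 5} = \frac{-52 + Q}{5 + O}$)
$d{\left(l,y \right)} = \frac{2}{-103 + l + y}$ ($d{\left(l,y \right)} = \frac{2}{-3 - \left(100 - l - y\right)} = \frac{2}{-3 + \left(-100 + l + y\right)} = \frac{2}{-103 + l + y}$)
$W{\left(77,-19 \right)} - d{\left(165,58 \right)} = \frac{-52 - 19}{5 + 77} - \frac{2}{-103 + 165 + 58} = \frac{1}{82} \left(-71\right) - \frac{2}{120} = \frac{1}{82} \left(-71\right) - 2 \cdot \frac{1}{120} = - \frac{71}{82} - \frac{1}{60} = - \frac{2171}{2460}$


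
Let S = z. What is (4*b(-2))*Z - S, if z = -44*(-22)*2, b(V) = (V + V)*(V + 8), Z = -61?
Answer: 3920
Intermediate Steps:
b(V) = 2*V*(8 + V) (b(V) = (2*V)*(8 + V) = 2*V*(8 + V))
z = 1936 (z = 968*2 = 1936)
S = 1936
(4*b(-2))*Z - S = (4*(2*(-2)*(8 - 2)))*(-61) - 1*1936 = (4*(2*(-2)*6))*(-61) - 1936 = (4*(-24))*(-61) - 1936 = -96*(-61) - 1936 = 5856 - 1936 = 3920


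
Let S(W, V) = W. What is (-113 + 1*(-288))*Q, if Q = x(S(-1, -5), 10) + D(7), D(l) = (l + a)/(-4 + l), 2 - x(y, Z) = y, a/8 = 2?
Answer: -12832/3 ≈ -4277.3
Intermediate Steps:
a = 16 (a = 8*2 = 16)
x(y, Z) = 2 - y
D(l) = (16 + l)/(-4 + l) (D(l) = (l + 16)/(-4 + l) = (16 + l)/(-4 + l))
Q = 32/3 (Q = (2 - 1*(-1)) + (16 + 7)/(-4 + 7) = (2 + 1) + 23/3 = 3 + (⅓)*23 = 3 + 23/3 = 32/3 ≈ 10.667)
(-113 + 1*(-288))*Q = (-113 + 1*(-288))*(32/3) = (-113 - 288)*(32/3) = -401*32/3 = -12832/3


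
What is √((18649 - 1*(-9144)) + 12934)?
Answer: √40727 ≈ 201.81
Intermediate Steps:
√((18649 - 1*(-9144)) + 12934) = √((18649 + 9144) + 12934) = √(27793 + 12934) = √40727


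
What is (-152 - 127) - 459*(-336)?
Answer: 153945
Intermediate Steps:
(-152 - 127) - 459*(-336) = -279 + 154224 = 153945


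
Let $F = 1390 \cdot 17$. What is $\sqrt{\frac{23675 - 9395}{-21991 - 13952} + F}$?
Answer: $\frac{\sqrt{3391896220870}}{11981} \approx 153.72$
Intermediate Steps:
$F = 23630$
$\sqrt{\frac{23675 - 9395}{-21991 - 13952} + F} = \sqrt{\frac{23675 - 9395}{-21991 - 13952} + 23630} = \sqrt{\frac{14280}{-35943} + 23630} = \sqrt{14280 \left(- \frac{1}{35943}\right) + 23630} = \sqrt{- \frac{4760}{11981} + 23630} = \sqrt{\frac{283106270}{11981}} = \frac{\sqrt{3391896220870}}{11981}$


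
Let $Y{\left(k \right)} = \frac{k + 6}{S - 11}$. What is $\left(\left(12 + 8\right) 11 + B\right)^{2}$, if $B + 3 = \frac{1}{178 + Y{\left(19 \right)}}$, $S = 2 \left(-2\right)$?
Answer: $\frac{13178121616}{279841} \approx 47091.0$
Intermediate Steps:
$S = -4$
$Y{\left(k \right)} = - \frac{2}{5} - \frac{k}{15}$ ($Y{\left(k \right)} = \frac{k + 6}{-4 - 11} = \frac{6 + k}{-15} = \left(6 + k\right) \left(- \frac{1}{15}\right) = - \frac{2}{5} - \frac{k}{15}$)
$B = - \frac{1584}{529}$ ($B = -3 + \frac{1}{178 - \frac{5}{3}} = -3 + \frac{1}{\frac{529}{3}} = -3 + \frac{3}{529} = - \frac{1584}{529} \approx -2.9943$)
$\left(\left(12 + 8\right) 11 + B\right)^{2} = \left(\left(12 + 8\right) 11 - \frac{1584}{529}\right)^{2} = \left(20 \cdot 11 - \frac{1584}{529}\right)^{2} = \left(220 - \frac{1584}{529}\right)^{2} = \left(\frac{114796}{529}\right)^{2} = \frac{13178121616}{279841}$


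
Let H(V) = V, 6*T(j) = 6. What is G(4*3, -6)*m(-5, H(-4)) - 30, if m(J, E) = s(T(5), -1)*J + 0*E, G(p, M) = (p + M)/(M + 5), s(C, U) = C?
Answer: 0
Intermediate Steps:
T(j) = 1 (T(j) = (1/6)*6 = 1)
G(p, M) = (M + p)/(5 + M)
m(J, E) = J (m(J, E) = 1*J + 0*E = J + 0 = J)
G(4*3, -6)*m(-5, H(-4)) - 30 = ((-6 + 4*3)/(5 - 6))*(-5) - 30 = ((-6 + 12)/(-1))*(-5) - 30 = -1*6*(-5) - 30 = -6*(-5) - 30 = 30 - 30 = 0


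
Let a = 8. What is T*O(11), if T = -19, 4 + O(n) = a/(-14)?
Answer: 608/7 ≈ 86.857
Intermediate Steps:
O(n) = -32/7 (O(n) = -4 + 8/(-14) = -4 + 8*(-1/14) = -4 - 4/7 = -32/7)
T*O(11) = -19*(-32/7) = 608/7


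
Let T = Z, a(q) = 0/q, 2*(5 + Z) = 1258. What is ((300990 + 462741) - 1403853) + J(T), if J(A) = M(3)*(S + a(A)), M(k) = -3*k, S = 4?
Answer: -640158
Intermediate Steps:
Z = 624 (Z = -5 + (½)*1258 = -5 + 629 = 624)
a(q) = 0
T = 624
J(A) = -36 (J(A) = (-3*3)*(4 + 0) = -9*4 = -36)
((300990 + 462741) - 1403853) + J(T) = ((300990 + 462741) - 1403853) - 36 = (763731 - 1403853) - 36 = -640122 - 36 = -640158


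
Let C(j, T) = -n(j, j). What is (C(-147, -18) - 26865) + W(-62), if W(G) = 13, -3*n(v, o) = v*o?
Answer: -19649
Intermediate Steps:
n(v, o) = -o*v/3 (n(v, o) = -v*o/3 = -o*v/3)
C(j, T) = j²/3 (C(j, T) = -(-1)*j*j/3 = -(-1)*j²/3 = j²/3)
(C(-147, -18) - 26865) + W(-62) = ((⅓)*(-147)² - 26865) + 13 = ((⅓)*21609 - 26865) + 13 = (7203 - 26865) + 13 = -19662 + 13 = -19649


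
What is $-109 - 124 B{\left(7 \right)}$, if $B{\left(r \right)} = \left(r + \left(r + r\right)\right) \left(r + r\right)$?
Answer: $-36565$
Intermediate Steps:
$B{\left(r \right)} = 6 r^{2}$ ($B{\left(r \right)} = \left(r + 2 r\right) 2 r = 3 r 2 r = 6 r^{2}$)
$-109 - 124 B{\left(7 \right)} = -109 - 124 \cdot 6 \cdot 7^{2} = -109 - 124 \cdot 6 \cdot 49 = -109 - 36456 = -36565$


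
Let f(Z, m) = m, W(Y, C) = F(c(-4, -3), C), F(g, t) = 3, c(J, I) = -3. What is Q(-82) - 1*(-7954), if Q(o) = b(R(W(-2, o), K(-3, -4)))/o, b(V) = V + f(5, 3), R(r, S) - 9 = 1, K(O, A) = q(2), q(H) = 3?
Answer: 652215/82 ≈ 7953.8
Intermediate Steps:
W(Y, C) = 3
K(O, A) = 3
R(r, S) = 10 (R(r, S) = 9 + 1 = 10)
b(V) = 3 + V (b(V) = V + 3 = 3 + V)
Q(o) = 13/o (Q(o) = (3 + 10)/o = 13/o)
Q(-82) - 1*(-7954) = 13/(-82) - 1*(-7954) = 13*(-1/82) + 7954 = -13/82 + 7954 = 652215/82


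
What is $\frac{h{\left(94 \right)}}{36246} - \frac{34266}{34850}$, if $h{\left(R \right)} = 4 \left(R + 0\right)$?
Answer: $- \frac{307225459}{315793275} \approx -0.97287$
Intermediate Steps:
$h{\left(R \right)} = 4 R$
$\frac{h{\left(94 \right)}}{36246} - \frac{34266}{34850} = \frac{4 \cdot 94}{36246} - \frac{34266}{34850} = 376 \cdot \frac{1}{36246} - \frac{17133}{17425} = \frac{188}{18123} - \frac{17133}{17425} = - \frac{307225459}{315793275}$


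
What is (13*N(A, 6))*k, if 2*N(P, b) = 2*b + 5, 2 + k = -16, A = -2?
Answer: -1989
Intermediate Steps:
k = -18 (k = -2 - 16 = -18)
N(P, b) = 5/2 + b (N(P, b) = (2*b + 5)/2 = (5 + 2*b)/2 = 5/2 + b)
(13*N(A, 6))*k = (13*(5/2 + 6))*(-18) = (13*(17/2))*(-18) = (221/2)*(-18) = -1989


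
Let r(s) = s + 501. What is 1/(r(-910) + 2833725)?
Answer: 1/2833316 ≈ 3.5294e-7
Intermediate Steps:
r(s) = 501 + s
1/(r(-910) + 2833725) = 1/((501 - 910) + 2833725) = 1/(-409 + 2833725) = 1/2833316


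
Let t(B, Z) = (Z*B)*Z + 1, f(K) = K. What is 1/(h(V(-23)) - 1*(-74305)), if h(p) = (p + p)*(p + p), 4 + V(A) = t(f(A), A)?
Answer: 1/592509905 ≈ 1.6877e-9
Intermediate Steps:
t(B, Z) = 1 + B*Z**2 (t(B, Z) = (B*Z)*Z + 1 = B*Z**2 + 1 = 1 + B*Z**2)
V(A) = -3 + A**3 (V(A) = -4 + (1 + A*A**2) = -4 + (1 + A**3) = -3 + A**3)
h(p) = 4*p**2 (h(p) = (2*p)*(2*p) = 4*p**2)
1/(h(V(-23)) - 1*(-74305)) = 1/(4*(-3 + (-23)**3)**2 - 1*(-74305)) = 1/(4*(-3 - 12167)**2 + 74305) = 1/(4*(-12170)**2 + 74305) = 1/(4*148108900 + 74305) = 1/(592435600 + 74305) = 1/592509905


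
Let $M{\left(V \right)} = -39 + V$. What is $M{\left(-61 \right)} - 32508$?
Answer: $-32608$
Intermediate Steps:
$M{\left(-61 \right)} - 32508 = \left(-39 - 61\right) - 32508 = -100 - 32508 = -32608$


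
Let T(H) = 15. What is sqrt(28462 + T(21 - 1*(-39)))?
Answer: sqrt(28477) ≈ 168.75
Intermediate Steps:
sqrt(28462 + T(21 - 1*(-39))) = sqrt(28462 + 15) = sqrt(28477)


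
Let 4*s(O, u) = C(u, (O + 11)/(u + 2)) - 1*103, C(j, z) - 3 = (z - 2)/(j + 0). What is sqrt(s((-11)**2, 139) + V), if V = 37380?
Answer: sqrt(6377258571730)/13066 ≈ 193.27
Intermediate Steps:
C(j, z) = 3 + (-2 + z)/j (C(j, z) = 3 + (z - 2)/(j + 0) = 3 + (-2 + z)/j)
s(O, u) = -103/4 + (-2 + 3*u + (11 + O)/(2 + u))/(4*u) (s(O, u) = ((-2 + (O + 11)/(u + 2) + 3*u)/u - 1*103)/4 = ((-2 + (11 + O)/(2 + u) + 3*u)/u - 103)/4 = ((-2 + 3*u + (11 + O)/(2 + u))/u - 103)/4 = (-103 + (-2 + 3*u + (11 + O)/(2 + u))/u)/4 = -103/4 + (-2 + 3*u + (11 + O)/(2 + u))/(4*u))
sqrt(s((-11)**2, 139) + V) = sqrt((1/4)*(7 + (-11)**2 - 202*139 - 100*139**2)/(139*(2 + 139)) + 37380) = sqrt((1/4)*(1/139)*(7 + 121 - 28078 - 100*19321)/141 + 37380) = sqrt((1/4)*(1/139)*(1/141)*(7 + 121 - 28078 - 1932100) + 37380) = sqrt((1/4)*(1/139)*(1/141)*(-1960050) + 37380) = sqrt(-326675/13066 + 37380) = sqrt(488080405/13066) = sqrt(6377258571730)/13066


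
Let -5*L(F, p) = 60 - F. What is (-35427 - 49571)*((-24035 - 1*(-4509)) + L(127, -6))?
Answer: 8292659874/5 ≈ 1.6585e+9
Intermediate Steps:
L(F, p) = -12 + F/5 (L(F, p) = -(60 - F)/5 = -12 + F/5)
(-35427 - 49571)*((-24035 - 1*(-4509)) + L(127, -6)) = (-35427 - 49571)*((-24035 - 1*(-4509)) + (-12 + (1/5)*127)) = -84998*((-24035 + 4509) + (-12 + 127/5)) = -84998*(-19526 + 67/5) = -84998*(-97563/5) = 8292659874/5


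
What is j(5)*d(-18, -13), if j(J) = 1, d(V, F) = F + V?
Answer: -31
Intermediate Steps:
j(5)*d(-18, -13) = 1*(-13 - 18) = 1*(-31) = -31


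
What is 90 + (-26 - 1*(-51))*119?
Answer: 3065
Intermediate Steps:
90 + (-26 - 1*(-51))*119 = 90 + (-26 + 51)*119 = 90 + 25*119 = 90 + 2975 = 3065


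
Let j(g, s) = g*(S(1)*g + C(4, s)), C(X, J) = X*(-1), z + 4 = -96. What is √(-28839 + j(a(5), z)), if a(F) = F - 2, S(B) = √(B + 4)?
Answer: √(-28851 + 9*√5) ≈ 169.8*I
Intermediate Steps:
z = -100 (z = -4 - 96 = -100)
C(X, J) = -X
S(B) = √(4 + B)
a(F) = -2 + F
j(g, s) = g*(-4 + g*√5) (j(g, s) = g*(√(4 + 1)*g - 1*4) = g*(√5*g - 4) = g*(g*√5 - 4) = g*(-4 + g*√5))
√(-28839 + j(a(5), z)) = √(-28839 + (-2 + 5)*(-4 + (-2 + 5)*√5)) = √(-28839 + 3*(-4 + 3*√5)) = √(-28839 + (-12 + 9*√5)) = √(-28851 + 9*√5)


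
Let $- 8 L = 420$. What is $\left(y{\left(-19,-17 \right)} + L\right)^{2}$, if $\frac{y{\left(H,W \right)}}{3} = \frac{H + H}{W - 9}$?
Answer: $\frac{1565001}{676} \approx 2315.1$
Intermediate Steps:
$L = - \frac{105}{2}$ ($L = \left(- \frac{1}{8}\right) 420 = - \frac{105}{2} \approx -52.5$)
$y{\left(H,W \right)} = \frac{6 H}{-9 + W}$ ($y{\left(H,W \right)} = 3 \frac{H + H}{W - 9} = 3 \frac{2 H}{-9 + W} = \frac{6 H}{-9 + W}$)
$\left(y{\left(-19,-17 \right)} + L\right)^{2} = \left(6 \left(-19\right) \frac{1}{-9 - 17} - \frac{105}{2}\right)^{2} = \left(6 \left(-19\right) \frac{1}{-26} - \frac{105}{2}\right)^{2} = \left(6 \left(-19\right) \left(- \frac{1}{26}\right) - \frac{105}{2}\right)^{2} = \left(\frac{57}{13} - \frac{105}{2}\right)^{2} = \left(- \frac{1251}{26}\right)^{2} = \frac{1565001}{676}$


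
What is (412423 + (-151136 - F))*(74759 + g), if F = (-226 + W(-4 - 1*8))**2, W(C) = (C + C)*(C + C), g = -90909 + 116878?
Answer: 13979736936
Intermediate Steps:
g = 25969
W(C) = 4*C**2 (W(C) = (2*C)*(2*C) = 4*C**2)
F = 122500 (F = (-226 + 4*(-4 - 1*8)**2)**2 = (-226 + 4*(-4 - 8)**2)**2 = (-226 + 4*(-12)**2)**2 = (-226 + 4*144)**2 = (-226 + 576)**2 = 350**2 = 122500)
(412423 + (-151136 - F))*(74759 + g) = (412423 + (-151136 - 1*122500))*(74759 + 25969) = (412423 + (-151136 - 122500))*100728 = (412423 - 273636)*100728 = 138787*100728 = 13979736936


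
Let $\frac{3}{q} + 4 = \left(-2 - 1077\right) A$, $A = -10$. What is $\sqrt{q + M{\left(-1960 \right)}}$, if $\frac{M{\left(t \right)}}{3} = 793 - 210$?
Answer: $\frac{\sqrt{203474837562}}{10786} \approx 41.821$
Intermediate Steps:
$M{\left(t \right)} = 1749$ ($M{\left(t \right)} = 3 \left(793 - 210\right) = 3 \cdot 583 = 1749$)
$q = \frac{3}{10786}$ ($q = \frac{3}{-4 + \left(-2 - 1077\right) \left(-10\right)} = \frac{3}{-4 - -10790} = \frac{3}{-4 + 10790} = \frac{3}{10786} \approx 0.00027814$)
$\sqrt{q + M{\left(-1960 \right)}} = \sqrt{\frac{3}{10786} + 1749} = \sqrt{\frac{18864717}{10786}} = \frac{\sqrt{203474837562}}{10786}$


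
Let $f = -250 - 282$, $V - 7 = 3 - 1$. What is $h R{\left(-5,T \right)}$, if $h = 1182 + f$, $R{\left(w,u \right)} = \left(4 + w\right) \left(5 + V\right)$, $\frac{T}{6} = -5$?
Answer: $-9100$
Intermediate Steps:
$T = -30$ ($T = 6 \left(-5\right) = -30$)
$V = 9$ ($V = 7 + \left(3 - 1\right) = 7 + 2 = 9$)
$f = -532$ ($f = -250 - 282 = -532$)
$R{\left(w,u \right)} = 56 + 14 w$ ($R{\left(w,u \right)} = \left(4 + w\right) \left(5 + 9\right) = \left(4 + w\right) 14 = 56 + 14 w$)
$h = 650$ ($h = 1182 - 532 = 650$)
$h R{\left(-5,T \right)} = 650 \left(56 + 14 \left(-5\right)\right) = 650 \left(56 - 70\right) = 650 \left(-14\right) = -9100$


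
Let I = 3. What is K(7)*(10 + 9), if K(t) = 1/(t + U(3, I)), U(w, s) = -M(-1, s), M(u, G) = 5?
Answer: 19/2 ≈ 9.5000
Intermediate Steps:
U(w, s) = -5 (U(w, s) = -1*5 = -5)
K(t) = 1/(-5 + t) (K(t) = 1/(t - 5) = 1/(-5 + t))
K(7)*(10 + 9) = (10 + 9)/(-5 + 7) = 19/2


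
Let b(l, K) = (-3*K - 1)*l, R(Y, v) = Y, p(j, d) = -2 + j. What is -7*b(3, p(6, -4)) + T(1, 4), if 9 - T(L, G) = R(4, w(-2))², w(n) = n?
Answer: 266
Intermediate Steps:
T(L, G) = -7 (T(L, G) = 9 - 1*4² = 9 - 1*16 = 9 - 16 = -7)
b(l, K) = l*(-1 - 3*K) (b(l, K) = (-1 - 3*K)*l = l*(-1 - 3*K))
-7*b(3, p(6, -4)) + T(1, 4) = -(-7)*3*(1 + 3*(-2 + 6)) - 7 = -(-7)*3*(1 + 3*4) - 7 = -(-7)*3*(1 + 12) - 7 = -(-7)*3*13 - 7 = -7*(-39) - 7 = 273 - 7 = 266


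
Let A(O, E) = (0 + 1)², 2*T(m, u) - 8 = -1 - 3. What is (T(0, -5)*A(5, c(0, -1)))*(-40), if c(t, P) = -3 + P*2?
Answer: -80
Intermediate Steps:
T(m, u) = 2 (T(m, u) = 4 + (-1 - 3)/2 = 4 + (½)*(-4) = 4 - 2 = 2)
c(t, P) = -3 + 2*P
A(O, E) = 1 (A(O, E) = 1² = 1)
(T(0, -5)*A(5, c(0, -1)))*(-40) = (2*1)*(-40) = 2*(-40) = -80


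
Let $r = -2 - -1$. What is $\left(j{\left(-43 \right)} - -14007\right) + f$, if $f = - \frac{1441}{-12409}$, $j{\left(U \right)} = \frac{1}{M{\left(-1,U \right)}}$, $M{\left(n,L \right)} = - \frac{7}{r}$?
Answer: $\frac{1216712537}{86863} \approx 14007.0$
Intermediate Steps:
$r = -1$ ($r = -2 + 1 = -1$)
$M{\left(n,L \right)} = 7$ ($M{\left(n,L \right)} = - \frac{7}{-1} = \left(-7\right) \left(-1\right) = 7$)
$j{\left(U \right)} = \frac{1}{7}$
$f = \frac{1441}{12409}$ ($f = \left(-1441\right) \left(- \frac{1}{12409}\right) = \frac{1441}{12409} \approx 0.11613$)
$\left(j{\left(-43 \right)} - -14007\right) + f = \left(\frac{1}{7} - -14007\right) + \frac{1441}{12409} = \left(\frac{1}{7} + 14007\right) + \frac{1441}{12409} = \frac{98050}{7} + \frac{1441}{12409} = \frac{1216712537}{86863}$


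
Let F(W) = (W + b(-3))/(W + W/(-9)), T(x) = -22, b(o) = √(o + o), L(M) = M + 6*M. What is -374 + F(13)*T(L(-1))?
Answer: -1595/4 - 99*I*√6/52 ≈ -398.75 - 4.6635*I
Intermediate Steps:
L(M) = 7*M
b(o) = √2*√o (b(o) = √(2*o) = √2*√o)
F(W) = 9*(W + I*√6)/(8*W) (F(W) = (W + √2*√(-3))/(W + W/(-9)) = (W + √2*(I*√3))/(W + W*(-⅑)) = (W + I*√6)/(W - W/9) = (W + I*√6)/((8*W/9)) = (W + I*√6)*(9/(8*W)) = 9*(W + I*√6)/(8*W))
-374 + F(13)*T(L(-1)) = -374 + ((9/8)*(13 + I*√6)/13)*(-22) = -374 + ((9/8)*(1/13)*(13 + I*√6))*(-22) = -374 + (9/8 + 9*I*√6/104)*(-22) = -374 + (-99/4 - 99*I*√6/52) = -1595/4 - 99*I*√6/52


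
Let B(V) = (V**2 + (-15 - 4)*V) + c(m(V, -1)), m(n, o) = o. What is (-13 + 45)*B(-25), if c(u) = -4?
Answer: 35072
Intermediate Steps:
B(V) = -4 + V**2 - 19*V (B(V) = (V**2 + (-15 - 4)*V) - 4 = (V**2 - 19*V) - 4 = -4 + V**2 - 19*V)
(-13 + 45)*B(-25) = (-13 + 45)*(-4 + (-25)**2 - 19*(-25)) = 32*(-4 + 625 + 475) = 32*1096 = 35072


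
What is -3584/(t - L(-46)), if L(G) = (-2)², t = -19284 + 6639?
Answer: 512/1807 ≈ 0.28334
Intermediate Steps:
t = -12645
L(G) = 4
-3584/(t - L(-46)) = -3584/(-12645 - 1*4) = -3584/(-12645 - 4) = -3584/(-12649) = -3584*(-1/12649) = 512/1807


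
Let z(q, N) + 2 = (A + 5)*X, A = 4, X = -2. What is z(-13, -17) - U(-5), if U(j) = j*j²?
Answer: 105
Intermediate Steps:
U(j) = j³
z(q, N) = -20 (z(q, N) = -2 + (4 + 5)*(-2) = -2 + 9*(-2) = -2 - 18 = -20)
z(-13, -17) - U(-5) = -20 - 1*(-5)³ = -20 - 1*(-125) = -20 + 125 = 105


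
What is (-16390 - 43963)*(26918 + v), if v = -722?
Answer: -1581007188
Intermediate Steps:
(-16390 - 43963)*(26918 + v) = (-16390 - 43963)*(26918 - 722) = -60353*26196 = -1581007188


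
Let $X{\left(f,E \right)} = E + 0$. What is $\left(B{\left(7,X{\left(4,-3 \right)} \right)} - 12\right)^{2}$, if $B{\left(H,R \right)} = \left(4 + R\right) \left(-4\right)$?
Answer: $256$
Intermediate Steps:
$X{\left(f,E \right)} = E$
$B{\left(H,R \right)} = -16 - 4 R$
$\left(B{\left(7,X{\left(4,-3 \right)} \right)} - 12\right)^{2} = \left(\left(-16 - -12\right) - 12\right)^{2} = \left(\left(-16 + 12\right) - 12\right)^{2} = \left(-4 - 12\right)^{2} = \left(-16\right)^{2} = 256$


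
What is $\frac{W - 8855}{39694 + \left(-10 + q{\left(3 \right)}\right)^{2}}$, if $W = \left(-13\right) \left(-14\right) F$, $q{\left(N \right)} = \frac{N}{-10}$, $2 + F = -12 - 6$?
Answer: $- \frac{1249500}{3980009} \approx -0.31394$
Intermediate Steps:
$F = -20$ ($F = -2 - 18 = -20$)
$q{\left(N \right)} = - \frac{N}{10}$ ($q{\left(N \right)} = N \left(- \frac{1}{10}\right) = - \frac{N}{10}$)
$W = -3640$ ($W = \left(-13\right) \left(-14\right) \left(-20\right) = 182 \left(-20\right) = -3640$)
$\frac{W - 8855}{39694 + \left(-10 + q{\left(3 \right)}\right)^{2}} = \frac{-3640 - 8855}{39694 + \left(-10 - \frac{3}{10}\right)^{2}} = - \frac{12495}{39694 + \left(-10 - \frac{3}{10}\right)^{2}} = - \frac{12495}{39694 + \left(- \frac{103}{10}\right)^{2}} = - \frac{12495}{39694 + \frac{10609}{100}} = - \frac{12495}{\frac{3980009}{100}} = \left(-12495\right) \frac{100}{3980009} = - \frac{1249500}{3980009}$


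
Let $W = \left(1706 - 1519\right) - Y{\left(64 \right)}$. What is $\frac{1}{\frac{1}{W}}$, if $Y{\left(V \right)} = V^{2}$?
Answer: $-3909$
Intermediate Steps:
$W = -3909$ ($W = \left(1706 - 1519\right) - 64^{2} = \left(1706 - 1519\right) - 4096 = 187 - 4096 = -3909$)
$\frac{1}{\frac{1}{W}} = \frac{1}{\frac{1}{-3909}} = \frac{1}{- \frac{1}{3909}} = -3909$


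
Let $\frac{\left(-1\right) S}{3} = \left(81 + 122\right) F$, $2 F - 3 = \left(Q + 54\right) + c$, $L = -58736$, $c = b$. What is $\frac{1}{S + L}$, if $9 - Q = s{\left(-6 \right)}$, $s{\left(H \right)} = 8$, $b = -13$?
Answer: $- \frac{2}{144877} \approx -1.3805 \cdot 10^{-5}$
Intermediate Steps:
$Q = 1$ ($Q = 9 - 8 = 1$)
$c = -13$
$F = \frac{45}{2}$ ($F = \frac{3}{2} + \frac{\left(1 + 54\right) - 13}{2} = \frac{3}{2} + \frac{55 - 13}{2} = \frac{3}{2} + \frac{1}{2} \cdot 42 = \frac{3}{2} + 21 = \frac{45}{2} \approx 22.5$)
$S = - \frac{27405}{2}$ ($S = - 3 \left(81 + 122\right) \frac{45}{2} = - 3 \cdot 203 \cdot \frac{45}{2} = \left(-3\right) \frac{9135}{2} = - \frac{27405}{2} \approx -13703.0$)
$\frac{1}{S + L} = \frac{1}{- \frac{27405}{2} - 58736} = \frac{1}{- \frac{144877}{2}} = - \frac{2}{144877}$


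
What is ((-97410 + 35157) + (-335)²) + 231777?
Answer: 281749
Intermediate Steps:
((-97410 + 35157) + (-335)²) + 231777 = (-62253 + 112225) + 231777 = 49972 + 231777 = 281749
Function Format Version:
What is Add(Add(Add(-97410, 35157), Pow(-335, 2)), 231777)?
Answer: 281749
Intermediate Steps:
Add(Add(Add(-97410, 35157), Pow(-335, 2)), 231777) = Add(Add(-62253, 112225), 231777) = Add(49972, 231777) = 281749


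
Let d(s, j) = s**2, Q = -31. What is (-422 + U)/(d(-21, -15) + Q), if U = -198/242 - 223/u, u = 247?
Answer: -115125/111397 ≈ -1.0335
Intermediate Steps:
U = -4676/2717 (U = -198/242 - 223/247 = -198*1/242 - 223*1/247 = -9/11 - 223/247 = -4676/2717 ≈ -1.7210)
(-422 + U)/(d(-21, -15) + Q) = (-422 - 4676/2717)/((-21)**2 - 31) = -1151250/(2717*(441 - 31)) = -1151250/2717/410 = -1151250/2717*1/410 = -115125/111397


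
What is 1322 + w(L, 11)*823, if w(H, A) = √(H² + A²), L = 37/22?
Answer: 1322 + 823*√59933/22 ≈ 10480.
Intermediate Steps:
L = 37/22 (L = 37*(1/22) = 37/22 ≈ 1.6818)
w(H, A) = √(A² + H²)
1322 + w(L, 11)*823 = 1322 + √(11² + (37/22)²)*823 = 1322 + √(121 + 1369/484)*823 = 1322 + √(59933/484)*823 = 1322 + (√59933/22)*823 = 1322 + 823*√59933/22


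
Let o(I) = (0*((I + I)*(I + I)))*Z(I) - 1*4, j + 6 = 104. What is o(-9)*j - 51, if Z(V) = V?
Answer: -443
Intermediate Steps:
j = 98 (j = -6 + 104 = 98)
o(I) = -4 (o(I) = (0*((I + I)*(I + I)))*I - 1*4 = (0*((2*I)*(2*I)))*I - 4 = (0*(4*I²))*I - 4 = 0*I - 4 = 0 - 4 = -4)
o(-9)*j - 51 = -4*98 - 51 = -392 - 51 = -443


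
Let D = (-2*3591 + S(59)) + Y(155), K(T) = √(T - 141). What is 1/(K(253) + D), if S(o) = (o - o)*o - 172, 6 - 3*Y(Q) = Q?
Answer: -9519/70475359 - 36*√7/493327513 ≈ -0.00013526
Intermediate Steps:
Y(Q) = 2 - Q/3
S(o) = -172 (S(o) = 0*o - 172 = 0 - 172 = -172)
K(T) = √(-141 + T)
D = -22211/3 (D = (-2*3591 - 172) + (2 - ⅓*155) = (-7182 - 172) + (2 - 155/3) = -7354 - 149/3 = -22211/3 ≈ -7403.7)
1/(K(253) + D) = 1/(√(-141 + 253) - 22211/3) = 1/(√112 - 22211/3) = 1/(4*√7 - 22211/3) = 1/(-22211/3 + 4*√7)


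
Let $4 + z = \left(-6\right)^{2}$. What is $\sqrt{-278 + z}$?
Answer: $i \sqrt{246} \approx 15.684 i$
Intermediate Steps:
$z = 32$ ($z = -4 + \left(-6\right)^{2} = -4 + 36 = 32$)
$\sqrt{-278 + z} = \sqrt{-278 + 32} = \sqrt{-246} = i \sqrt{246}$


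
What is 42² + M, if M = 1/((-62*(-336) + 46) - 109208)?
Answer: 155814119/88330 ≈ 1764.0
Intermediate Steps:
M = -1/88330 (M = 1/((20832 + 46) - 109208) = 1/(20878 - 109208) = 1/(-88330) = -1/88330 ≈ -1.1321e-5)
42² + M = 42² - 1/88330 = 1764 - 1/88330 = 155814119/88330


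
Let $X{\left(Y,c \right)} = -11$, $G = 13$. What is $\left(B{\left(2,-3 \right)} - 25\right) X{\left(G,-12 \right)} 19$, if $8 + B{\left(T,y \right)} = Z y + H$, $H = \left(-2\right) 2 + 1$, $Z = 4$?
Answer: $10032$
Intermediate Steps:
$H = -3$ ($H = -4 + 1 = -3$)
$B{\left(T,y \right)} = -11 + 4 y$ ($B{\left(T,y \right)} = -8 + \left(4 y - 3\right) = -8 + \left(-3 + 4 y\right) = -11 + 4 y$)
$\left(B{\left(2,-3 \right)} - 25\right) X{\left(G,-12 \right)} 19 = \left(\left(-11 + 4 \left(-3\right)\right) - 25\right) \left(-11\right) 19 = \left(\left(-11 - 12\right) - 25\right) \left(-11\right) 19 = \left(-23 - 25\right) \left(-11\right) 19 = \left(-48\right) \left(-11\right) 19 = 528 \cdot 19 = 10032$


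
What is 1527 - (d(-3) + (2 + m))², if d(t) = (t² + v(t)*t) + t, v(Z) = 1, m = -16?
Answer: 1406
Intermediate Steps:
d(t) = t² + 2*t (d(t) = (t² + 1*t) + t = (t² + t) + t = (t + t²) + t = t² + 2*t)
1527 - (d(-3) + (2 + m))² = 1527 - (-3*(2 - 3) + (2 - 16))² = 1527 - (-3*(-1) - 14)² = 1527 - (3 - 14)² = 1527 - 1*(-11)² = 1527 - 1*121 = 1527 - 121 = 1406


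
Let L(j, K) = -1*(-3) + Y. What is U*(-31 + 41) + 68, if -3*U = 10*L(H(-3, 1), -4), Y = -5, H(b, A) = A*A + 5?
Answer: 404/3 ≈ 134.67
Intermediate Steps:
H(b, A) = 5 + A² (H(b, A) = A² + 5 = 5 + A²)
L(j, K) = -2 (L(j, K) = -1*(-3) - 5 = 3 - 5 = -2)
U = 20/3 (U = -10*(-2)/3 = -⅓*(-20) = 20/3 ≈ 6.6667)
U*(-31 + 41) + 68 = 20*(-31 + 41)/3 + 68 = (20/3)*10 + 68 = 200/3 + 68 = 404/3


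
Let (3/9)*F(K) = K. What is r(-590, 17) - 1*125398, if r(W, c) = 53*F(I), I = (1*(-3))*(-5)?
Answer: -123013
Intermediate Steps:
I = 15 (I = -3*(-5) = 15)
F(K) = 3*K
r(W, c) = 2385 (r(W, c) = 53*(3*15) = 53*45 = 2385)
r(-590, 17) - 1*125398 = 2385 - 1*125398 = 2385 - 125398 = -123013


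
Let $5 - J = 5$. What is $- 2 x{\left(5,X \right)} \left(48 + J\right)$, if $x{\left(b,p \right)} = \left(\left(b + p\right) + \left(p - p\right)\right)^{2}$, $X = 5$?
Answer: $-9600$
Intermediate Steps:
$J = 0$ ($J = 5 - 5 = 0$)
$x{\left(b,p \right)} = \left(b + p\right)^{2}$ ($x{\left(b,p \right)} = \left(\left(b + p\right) + 0\right)^{2} = \left(b + p\right)^{2}$)
$- 2 x{\left(5,X \right)} \left(48 + J\right) = - 2 \left(5 + 5\right)^{2} \left(48 + 0\right) = - 2 \cdot 10^{2} \cdot 48 = \left(-2\right) 100 \cdot 48 = \left(-200\right) 48 = -9600$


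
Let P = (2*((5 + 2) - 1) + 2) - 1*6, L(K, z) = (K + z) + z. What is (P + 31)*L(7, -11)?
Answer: -585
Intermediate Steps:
L(K, z) = K + 2*z
P = 8 (P = (2*(7 - 1) + 2) - 6 = (2*6 + 2) - 6 = (12 + 2) - 6 = 14 - 6 = 8)
(P + 31)*L(7, -11) = (8 + 31)*(7 + 2*(-11)) = 39*(7 - 22) = 39*(-15) = -585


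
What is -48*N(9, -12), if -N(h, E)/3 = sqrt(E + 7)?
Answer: 144*I*sqrt(5) ≈ 321.99*I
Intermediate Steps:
N(h, E) = -3*sqrt(7 + E) (N(h, E) = -3*sqrt(E + 7) = -3*sqrt(7 + E))
-48*N(9, -12) = -(-144)*sqrt(7 - 12) = -(-144)*sqrt(-5) = -(-144)*I*sqrt(5) = 144*I*sqrt(5)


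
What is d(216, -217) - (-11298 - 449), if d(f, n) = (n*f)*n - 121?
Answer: 10182850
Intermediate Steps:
d(f, n) = -121 + f*n² (d(f, n) = (f*n)*n - 121 = f*n² - 121 = -121 + f*n²)
d(216, -217) - (-11298 - 449) = (-121 + 216*(-217)²) - (-11298 - 449) = (-121 + 216*47089) - 1*(-11747) = (-121 + 10171224) + 11747 = 10171103 + 11747 = 10182850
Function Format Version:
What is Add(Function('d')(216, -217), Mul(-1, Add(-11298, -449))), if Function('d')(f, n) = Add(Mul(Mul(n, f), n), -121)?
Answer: 10182850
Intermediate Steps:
Function('d')(f, n) = Add(-121, Mul(f, Pow(n, 2))) (Function('d')(f, n) = Add(Mul(Mul(f, n), n), -121) = Add(Mul(f, Pow(n, 2)), -121) = Add(-121, Mul(f, Pow(n, 2))))
Add(Function('d')(216, -217), Mul(-1, Add(-11298, -449))) = Add(Add(-121, Mul(216, Pow(-217, 2))), Mul(-1, Add(-11298, -449))) = Add(Add(-121, Mul(216, 47089)), Mul(-1, -11747)) = Add(Add(-121, 10171224), 11747) = Add(10171103, 11747) = 10182850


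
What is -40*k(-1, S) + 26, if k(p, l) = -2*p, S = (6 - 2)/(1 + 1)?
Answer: -54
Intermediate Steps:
S = 2 (S = 4/2 = 4*(½) = 2)
-40*k(-1, S) + 26 = -(-80)*(-1) + 26 = -40*2 + 26 = -80 + 26 = -54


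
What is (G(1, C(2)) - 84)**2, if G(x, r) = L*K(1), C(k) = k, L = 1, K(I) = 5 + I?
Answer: 6084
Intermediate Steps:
G(x, r) = 6 (G(x, r) = 1*(5 + 1) = 1*6 = 6)
(G(1, C(2)) - 84)**2 = (6 - 84)**2 = (-78)**2 = 6084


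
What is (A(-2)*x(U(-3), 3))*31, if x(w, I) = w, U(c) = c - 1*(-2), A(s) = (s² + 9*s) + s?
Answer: 496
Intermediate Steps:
A(s) = s² + 10*s
U(c) = 2 + c (U(c) = c + 2 = 2 + c)
(A(-2)*x(U(-3), 3))*31 = ((-2*(10 - 2))*(2 - 3))*31 = (-2*8*(-1))*31 = -16*(-1)*31 = 16*31 = 496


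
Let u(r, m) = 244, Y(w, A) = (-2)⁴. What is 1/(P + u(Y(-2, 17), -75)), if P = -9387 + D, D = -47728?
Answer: -1/56871 ≈ -1.7584e-5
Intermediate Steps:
Y(w, A) = 16
P = -57115 (P = -9387 - 47728 = -57115)
1/(P + u(Y(-2, 17), -75)) = 1/(-57115 + 244) = 1/(-56871) = -1/56871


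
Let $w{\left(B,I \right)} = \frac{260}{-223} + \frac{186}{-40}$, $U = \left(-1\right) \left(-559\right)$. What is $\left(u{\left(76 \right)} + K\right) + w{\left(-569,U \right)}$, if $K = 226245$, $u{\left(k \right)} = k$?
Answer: $\frac{1009365721}{4460} \approx 2.2632 \cdot 10^{5}$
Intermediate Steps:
$U = 559$
$w{\left(B,I \right)} = - \frac{25939}{4460}$ ($w{\left(B,I \right)} = 260 \left(- \frac{1}{223}\right) + 186 \left(- \frac{1}{40}\right) = - \frac{260}{223} - \frac{93}{20} = - \frac{25939}{4460}$)
$\left(u{\left(76 \right)} + K\right) + w{\left(-569,U \right)} = \left(76 + 226245\right) - \frac{25939}{4460} = 226321 - \frac{25939}{4460} = \frac{1009365721}{4460}$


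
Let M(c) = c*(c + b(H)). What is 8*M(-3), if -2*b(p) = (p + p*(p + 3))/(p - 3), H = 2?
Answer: -72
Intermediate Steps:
b(p) = -(p + p*(3 + p))/(2*(-3 + p)) (b(p) = -(p + p*(p + 3))/(2*(p - 3)) = -(p + p*(3 + p))/(2*(-3 + p)))
M(c) = c*(6 + c) (M(c) = c*(c - 1*2*(4 + 2)/(-6 + 2*2)) = c*(c - 1*2*6/(-6 + 4)) = c*(c - 1*2*6/(-2)) = c*(c - 1*2*(-½)*6) = c*(c + 6) = c*(6 + c))
8*M(-3) = 8*(-3*(6 - 3)) = 8*(-3*3) = 8*(-9) = -72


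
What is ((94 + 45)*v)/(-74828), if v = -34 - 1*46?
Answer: 2780/18707 ≈ 0.14861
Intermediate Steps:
v = -80 (v = -34 - 46 = -80)
((94 + 45)*v)/(-74828) = ((94 + 45)*(-80))/(-74828) = (139*(-80))*(-1/74828) = -11120*(-1/74828) = 2780/18707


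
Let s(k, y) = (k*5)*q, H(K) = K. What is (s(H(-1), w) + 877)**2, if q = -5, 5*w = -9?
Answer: 813604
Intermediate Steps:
w = -9/5 (w = (1/5)*(-9) = -9/5 ≈ -1.8000)
s(k, y) = -25*k (s(k, y) = (k*5)*(-5) = (5*k)*(-5) = -25*k)
(s(H(-1), w) + 877)**2 = (-25*(-1) + 877)**2 = (25 + 877)**2 = 902**2 = 813604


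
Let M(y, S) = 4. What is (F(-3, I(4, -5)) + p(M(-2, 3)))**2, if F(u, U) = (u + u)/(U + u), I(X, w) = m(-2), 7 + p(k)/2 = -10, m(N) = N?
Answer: 26896/25 ≈ 1075.8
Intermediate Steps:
p(k) = -34 (p(k) = -14 + 2*(-10) = -14 - 20 = -34)
I(X, w) = -2
F(u, U) = 2*u/(U + u) (F(u, U) = (2*u)/(U + u) = 2*u/(U + u))
(F(-3, I(4, -5)) + p(M(-2, 3)))**2 = (2*(-3)/(-2 - 3) - 34)**2 = (2*(-3)/(-5) - 34)**2 = (2*(-3)*(-1/5) - 34)**2 = (6/5 - 34)**2 = (-164/5)**2 = 26896/25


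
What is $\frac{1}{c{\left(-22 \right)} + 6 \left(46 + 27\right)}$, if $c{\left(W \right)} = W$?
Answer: $\frac{1}{416} \approx 0.0024038$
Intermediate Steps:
$\frac{1}{c{\left(-22 \right)} + 6 \left(46 + 27\right)} = \frac{1}{-22 + 6 \left(46 + 27\right)} = \frac{1}{-22 + 6 \cdot 73} = \frac{1}{-22 + 438} = \frac{1}{416}$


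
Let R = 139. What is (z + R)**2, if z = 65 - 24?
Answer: 32400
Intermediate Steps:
z = 41
(z + R)**2 = (41 + 139)**2 = 180**2 = 32400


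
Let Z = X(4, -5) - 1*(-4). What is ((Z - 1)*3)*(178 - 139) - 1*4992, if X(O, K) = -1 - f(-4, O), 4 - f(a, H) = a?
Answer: -5694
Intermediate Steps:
f(a, H) = 4 - a
X(O, K) = -9 (X(O, K) = -1 - (4 - 1*(-4)) = -1 - (4 + 4) = -1 - 1*8 = -1 - 8 = -9)
Z = -5 (Z = -9 - 1*(-4) = -9 + 4 = -5)
((Z - 1)*3)*(178 - 139) - 1*4992 = ((-5 - 1)*3)*(178 - 139) - 1*4992 = -6*3*39 - 4992 = -18*39 - 4992 = -702 - 4992 = -5694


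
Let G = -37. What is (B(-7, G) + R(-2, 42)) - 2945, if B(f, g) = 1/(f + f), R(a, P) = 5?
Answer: -41161/14 ≈ -2940.1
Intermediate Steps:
B(f, g) = 1/(2*f)
(B(-7, G) + R(-2, 42)) - 2945 = ((½)/(-7) + 5) - 2945 = ((½)*(-⅐) + 5) - 2945 = (-1/14 + 5) - 2945 = 69/14 - 2945 = -41161/14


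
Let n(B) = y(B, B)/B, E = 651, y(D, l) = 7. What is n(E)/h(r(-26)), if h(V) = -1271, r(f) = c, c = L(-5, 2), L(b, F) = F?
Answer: -1/118203 ≈ -8.4600e-6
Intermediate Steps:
c = 2
r(f) = 2
n(B) = 7/B
n(E)/h(r(-26)) = (7/651)/(-1271) = (7*(1/651))*(-1/1271) = (1/93)*(-1/1271) = -1/118203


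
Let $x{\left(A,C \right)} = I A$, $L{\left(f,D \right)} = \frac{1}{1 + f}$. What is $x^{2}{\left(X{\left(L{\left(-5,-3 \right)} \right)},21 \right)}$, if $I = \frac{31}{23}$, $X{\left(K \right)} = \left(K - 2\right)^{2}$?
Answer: $\frac{6305121}{135424} \approx 46.558$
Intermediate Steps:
$X{\left(K \right)} = \left(-2 + K\right)^{2}$
$I = \frac{31}{23}$ ($I = 31 \cdot \frac{1}{23} = \frac{31}{23} \approx 1.3478$)
$x{\left(A,C \right)} = \frac{31 A}{23}$
$x^{2}{\left(X{\left(L{\left(-5,-3 \right)} \right)},21 \right)} = \left(\frac{31 \left(-2 + \frac{1}{1 - 5}\right)^{2}}{23}\right)^{2} = \left(\frac{31 \left(-2 + \frac{1}{-4}\right)^{2}}{23}\right)^{2} = \left(\frac{31 \left(-2 - \frac{1}{4}\right)^{2}}{23}\right)^{2} = \left(\frac{31 \left(- \frac{9}{4}\right)^{2}}{23}\right)^{2} = \left(\frac{31}{23} \cdot \frac{81}{16}\right)^{2} = \left(\frac{2511}{368}\right)^{2} = \frac{6305121}{135424}$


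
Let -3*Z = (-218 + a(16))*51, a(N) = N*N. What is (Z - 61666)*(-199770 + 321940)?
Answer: -7612657040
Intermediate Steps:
a(N) = N**2
Z = -646 (Z = -(-218 + 16**2)*51/3 = -(-218 + 256)*51/3 = -38*51/3 = -1/3*1938 = -646)
(Z - 61666)*(-199770 + 321940) = (-646 - 61666)*(-199770 + 321940) = -62312*122170 = -7612657040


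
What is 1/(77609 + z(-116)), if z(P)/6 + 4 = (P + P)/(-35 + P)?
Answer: 151/11716727 ≈ 1.2888e-5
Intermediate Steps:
z(P) = -24 + 12*P/(-35 + P) (z(P) = -24 + 6*((P + P)/(-35 + P)) = -24 + 6*((2*P)/(-35 + P)) = -24 + 6*(2*P/(-35 + P)) = -24 + 12*P/(-35 + P))
1/(77609 + z(-116)) = 1/(77609 + 12*(70 - 1*(-116))/(-35 - 116)) = 1/(77609 + 12*(70 + 116)/(-151)) = 1/(77609 + 12*(-1/151)*186) = 1/(77609 - 2232/151) = 1/(11716727/151) = 151/11716727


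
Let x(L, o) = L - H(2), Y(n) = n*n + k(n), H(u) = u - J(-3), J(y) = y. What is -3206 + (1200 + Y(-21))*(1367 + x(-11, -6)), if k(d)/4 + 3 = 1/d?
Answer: 6591947/3 ≈ 2.1973e+6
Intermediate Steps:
k(d) = -12 + 4/d
H(u) = 3 + u (H(u) = u - 1*(-3) = u + 3 = 3 + u)
Y(n) = -12 + n² + 4/n (Y(n) = n*n + (-12 + 4/n) = n² + (-12 + 4/n) = -12 + n² + 4/n)
x(L, o) = -5 + L (x(L, o) = L - (3 + 2) = L - 1*5 = L - 5 = -5 + L)
-3206 + (1200 + Y(-21))*(1367 + x(-11, -6)) = -3206 + (1200 + (-12 + (-21)² + 4/(-21)))*(1367 + (-5 - 11)) = -3206 + (1200 + (-12 + 441 + 4*(-1/21)))*(1367 - 16) = -3206 + (1200 + (-12 + 441 - 4/21))*1351 = -3206 + (1200 + 9005/21)*1351 = -3206 + (34205/21)*1351 = -3206 + 6601565/3 = 6591947/3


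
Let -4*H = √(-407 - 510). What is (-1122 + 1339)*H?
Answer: -217*I*√917/4 ≈ -1642.8*I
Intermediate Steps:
H = -I*√917/4 (H = -√(-407 - 510)/4 = -I*√917/4 ≈ -7.5705*I)
(-1122 + 1339)*H = (-1122 + 1339)*(-I*√917/4) = 217*(-I*√917/4) = -217*I*√917/4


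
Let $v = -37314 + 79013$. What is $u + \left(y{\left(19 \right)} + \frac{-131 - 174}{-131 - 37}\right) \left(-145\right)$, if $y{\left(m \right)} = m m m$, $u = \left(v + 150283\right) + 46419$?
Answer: $- \frac{127078097}{168} \approx -7.5642 \cdot 10^{5}$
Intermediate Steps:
$v = 41699$
$u = 238401$ ($u = \left(41699 + 150283\right) + 46419 = 191982 + 46419 = 238401$)
$y{\left(m \right)} = m^{3}$ ($y{\left(m \right)} = m^{2} m = m^{3}$)
$u + \left(y{\left(19 \right)} + \frac{-131 - 174}{-131 - 37}\right) \left(-145\right) = 238401 + \left(19^{3} + \frac{-131 - 174}{-131 - 37}\right) \left(-145\right) = 238401 + \left(6859 - \frac{305}{-168}\right) \left(-145\right) = 238401 + \left(6859 - - \frac{305}{168}\right) \left(-145\right) = 238401 + \left(6859 + \frac{305}{168}\right) \left(-145\right) = 238401 + \frac{1152617}{168} \left(-145\right) = 238401 - \frac{167129465}{168} = - \frac{127078097}{168}$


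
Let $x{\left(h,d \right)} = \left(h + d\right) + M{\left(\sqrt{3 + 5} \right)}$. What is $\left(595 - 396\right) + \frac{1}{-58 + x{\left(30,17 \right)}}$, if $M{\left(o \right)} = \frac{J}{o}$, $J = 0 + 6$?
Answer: $\frac{46345}{233} - \frac{3 \sqrt{2}}{233} \approx 198.89$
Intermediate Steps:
$J = 6$
$M{\left(o \right)} = \frac{6}{o}$
$x{\left(h,d \right)} = d + h + \frac{3 \sqrt{2}}{2}$ ($x{\left(h,d \right)} = \left(h + d\right) + \frac{6}{\sqrt{3 + 5}} = \left(d + h\right) + \frac{6}{\sqrt{8}} = \left(d + h\right) + \frac{6}{2 \sqrt{2}} = \left(d + h\right) + 6 \frac{\sqrt{2}}{4} = \left(d + h\right) + \frac{3 \sqrt{2}}{2} = d + h + \frac{3 \sqrt{2}}{2}$)
$\left(595 - 396\right) + \frac{1}{-58 + x{\left(30,17 \right)}} = \left(595 - 396\right) + \frac{1}{-58 + \left(17 + 30 + \frac{3 \sqrt{2}}{2}\right)} = 199 + \frac{1}{-58 + \left(47 + \frac{3 \sqrt{2}}{2}\right)} = 199 + \frac{1}{-11 + \frac{3 \sqrt{2}}{2}}$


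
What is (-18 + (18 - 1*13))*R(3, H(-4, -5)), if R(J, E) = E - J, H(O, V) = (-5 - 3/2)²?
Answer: -2041/4 ≈ -510.25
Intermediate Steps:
H(O, V) = 169/4 (H(O, V) = (-5 - 3*½)² = (-5 - 3/2)² = (-13/2)² = 169/4)
(-18 + (18 - 1*13))*R(3, H(-4, -5)) = (-18 + (18 - 1*13))*(169/4 - 1*3) = (-18 + (18 - 13))*(169/4 - 3) = (-18 + 5)*(157/4) = -13*157/4 = -2041/4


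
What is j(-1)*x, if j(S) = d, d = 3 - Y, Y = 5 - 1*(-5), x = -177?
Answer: 1239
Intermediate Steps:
Y = 10 (Y = 5 + 5 = 10)
d = -7 (d = 3 - 1*10 = 3 - 10 = -7)
j(S) = -7
j(-1)*x = -7*(-177) = 1239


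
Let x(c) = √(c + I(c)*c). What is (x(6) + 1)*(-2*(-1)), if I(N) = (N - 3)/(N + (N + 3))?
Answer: 2 + 12*√5/5 ≈ 7.3666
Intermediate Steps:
I(N) = (-3 + N)/(3 + 2*N) (I(N) = (-3 + N)/(N + (3 + N)) = (-3 + N)/(3 + 2*N))
x(c) = √(c + c*(-3 + c)/(3 + 2*c)) (x(c) = √(c + ((-3 + c)/(3 + 2*c))*c) = √(c + c*(-3 + c)/(3 + 2*c)))
(x(6) + 1)*(-2*(-1)) = (√3*√(6²/(3 + 2*6)) + 1)*(-2*(-1)) = (√3*√(36/(3 + 12)) + 1)*2 = (√3*√(36/15) + 1)*2 = (√3*√(36*(1/15)) + 1)*2 = (√3*√(12/5) + 1)*2 = (√3*(2*√15/5) + 1)*2 = (6*√5/5 + 1)*2 = (1 + 6*√5/5)*2 = 2 + 12*√5/5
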